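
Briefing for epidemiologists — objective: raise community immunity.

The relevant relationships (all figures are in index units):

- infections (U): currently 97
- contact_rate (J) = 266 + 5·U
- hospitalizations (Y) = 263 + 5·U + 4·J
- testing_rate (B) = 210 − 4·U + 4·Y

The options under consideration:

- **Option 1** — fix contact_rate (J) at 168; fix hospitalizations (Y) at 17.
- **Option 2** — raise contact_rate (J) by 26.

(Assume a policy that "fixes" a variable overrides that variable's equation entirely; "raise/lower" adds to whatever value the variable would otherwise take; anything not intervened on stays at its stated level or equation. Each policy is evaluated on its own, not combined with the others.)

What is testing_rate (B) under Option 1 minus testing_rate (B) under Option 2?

Option 1 (J := 168, Y := 17):
  U = 97
  J = 168
  Y = 17
  B = 210 − 4·97 + 4·17 = -110
Option 2 (J + 26):
  U = 97
  J = 266 + 5·97 (+26 from intervention) = 777
  Y = 263 + 5·97 + 4·777 = 3856
  B = 210 − 4·97 + 4·3856 = 15246
B: -110 − 15246 = -15356

-15356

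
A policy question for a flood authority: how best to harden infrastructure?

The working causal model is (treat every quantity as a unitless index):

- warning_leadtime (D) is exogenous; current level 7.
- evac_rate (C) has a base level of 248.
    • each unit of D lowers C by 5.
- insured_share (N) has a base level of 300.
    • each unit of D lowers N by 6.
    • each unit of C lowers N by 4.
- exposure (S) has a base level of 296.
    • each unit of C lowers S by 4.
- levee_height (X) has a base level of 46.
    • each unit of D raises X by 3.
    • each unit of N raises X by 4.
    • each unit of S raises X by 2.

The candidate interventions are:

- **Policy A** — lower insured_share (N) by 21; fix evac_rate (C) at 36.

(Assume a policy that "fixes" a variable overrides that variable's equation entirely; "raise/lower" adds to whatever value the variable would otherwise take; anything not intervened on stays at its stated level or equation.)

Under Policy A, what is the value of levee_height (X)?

743

Policy A (N − 21, C := 36):
  D = 7
  C = 36
  N = 300 − 6·7 − 4·36 (−21 from intervention) = 93
  S = 296 − 4·36 = 152
  X = 46 + 3·7 + 4·93 + 2·152 = 743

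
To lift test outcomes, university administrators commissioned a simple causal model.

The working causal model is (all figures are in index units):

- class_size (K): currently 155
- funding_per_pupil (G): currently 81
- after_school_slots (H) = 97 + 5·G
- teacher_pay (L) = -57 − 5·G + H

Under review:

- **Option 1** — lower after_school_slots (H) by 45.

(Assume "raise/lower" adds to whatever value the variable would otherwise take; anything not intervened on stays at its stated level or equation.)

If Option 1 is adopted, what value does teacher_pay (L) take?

Option 1 (H − 45):
  G = 81
  H = 97 + 5·81 (−45 from intervention) = 457
  L = -57 − 5·81 + 457 = -5

-5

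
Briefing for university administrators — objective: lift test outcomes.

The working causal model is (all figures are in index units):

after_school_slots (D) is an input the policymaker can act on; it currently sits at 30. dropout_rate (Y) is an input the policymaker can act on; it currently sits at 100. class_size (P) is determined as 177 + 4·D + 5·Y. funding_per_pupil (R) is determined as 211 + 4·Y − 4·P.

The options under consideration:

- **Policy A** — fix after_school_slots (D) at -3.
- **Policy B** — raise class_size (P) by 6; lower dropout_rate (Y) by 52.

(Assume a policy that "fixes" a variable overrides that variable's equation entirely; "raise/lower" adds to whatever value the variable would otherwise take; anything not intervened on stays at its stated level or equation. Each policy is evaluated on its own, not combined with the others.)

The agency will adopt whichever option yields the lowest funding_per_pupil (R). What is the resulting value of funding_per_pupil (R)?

Policy A (D := -3):
  D = -3
  Y = 100
  P = 177 + 4·(-3) + 5·100 = 665
  R = 211 + 4·100 − 4·665 = -2049
Policy B (P + 6, Y − 52):
  D = 30
  Y = 100 − 52 = 48
  P = 177 + 4·30 + 5·48 (+6 from intervention) = 543
  R = 211 + 4·48 − 4·543 = -1769
Comparing — Policy A: R=-2049, Policy B: R=-1769. Lowest is -2049 (Policy A).

-2049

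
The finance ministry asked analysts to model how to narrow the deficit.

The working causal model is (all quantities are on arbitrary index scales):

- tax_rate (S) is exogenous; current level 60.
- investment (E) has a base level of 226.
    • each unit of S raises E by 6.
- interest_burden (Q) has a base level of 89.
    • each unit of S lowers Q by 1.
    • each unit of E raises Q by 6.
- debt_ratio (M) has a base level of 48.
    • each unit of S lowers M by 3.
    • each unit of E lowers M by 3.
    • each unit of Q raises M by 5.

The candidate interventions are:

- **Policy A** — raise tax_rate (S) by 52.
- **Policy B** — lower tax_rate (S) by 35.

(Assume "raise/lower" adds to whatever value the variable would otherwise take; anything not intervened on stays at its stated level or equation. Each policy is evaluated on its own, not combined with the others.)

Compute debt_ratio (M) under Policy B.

Policy B (S − 35):
  S = 60 − 35 = 25
  E = 226 + 6·25 = 376
  Q = 89 − 25 + 6·376 = 2320
  M = 48 − 3·25 − 3·376 + 5·2320 = 10445

10445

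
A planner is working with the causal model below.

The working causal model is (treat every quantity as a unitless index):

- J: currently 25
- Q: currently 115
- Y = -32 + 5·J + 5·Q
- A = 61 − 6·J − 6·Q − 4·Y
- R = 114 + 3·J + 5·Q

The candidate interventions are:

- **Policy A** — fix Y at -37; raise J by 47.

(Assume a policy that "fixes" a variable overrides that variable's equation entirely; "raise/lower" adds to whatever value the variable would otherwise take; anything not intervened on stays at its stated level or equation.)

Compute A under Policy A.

Policy A (Y := -37, J + 47):
  J = 25 + 47 = 72
  Q = 115
  Y = -37
  A = 61 − 6·72 − 6·115 − 4·(-37) = -913

-913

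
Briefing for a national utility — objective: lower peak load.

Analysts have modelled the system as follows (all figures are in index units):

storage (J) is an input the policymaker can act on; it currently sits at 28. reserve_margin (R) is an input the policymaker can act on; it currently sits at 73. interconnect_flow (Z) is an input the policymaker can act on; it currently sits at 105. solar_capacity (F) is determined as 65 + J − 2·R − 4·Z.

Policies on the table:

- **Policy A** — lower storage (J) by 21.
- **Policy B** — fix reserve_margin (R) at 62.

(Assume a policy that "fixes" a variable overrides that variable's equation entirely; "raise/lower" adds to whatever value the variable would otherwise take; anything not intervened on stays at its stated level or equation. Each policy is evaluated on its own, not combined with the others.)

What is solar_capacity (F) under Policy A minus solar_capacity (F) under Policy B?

-43

Policy A (J − 21):
  J = 28 − 21 = 7
  R = 73
  Z = 105
  F = 65 + 7 − 2·73 − 4·105 = -494
Policy B (R := 62):
  J = 28
  R = 62
  Z = 105
  F = 65 + 28 − 2·62 − 4·105 = -451
F: -494 − (-451) = -43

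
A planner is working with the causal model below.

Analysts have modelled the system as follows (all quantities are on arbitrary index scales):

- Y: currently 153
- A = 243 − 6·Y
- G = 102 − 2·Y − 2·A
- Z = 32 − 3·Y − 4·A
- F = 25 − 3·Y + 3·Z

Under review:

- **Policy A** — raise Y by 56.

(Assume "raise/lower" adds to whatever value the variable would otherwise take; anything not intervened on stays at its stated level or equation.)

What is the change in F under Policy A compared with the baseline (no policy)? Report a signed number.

Baseline:
  Y = 153
  A = 243 − 6·153 = -675
  Z = 32 − 3·153 − 4·(-675) = 2273
  F = 25 − 3·153 + 3·2273 = 6385
Policy A (Y + 56):
  Y = 153 + 56 = 209
  A = 243 − 6·209 = -1011
  Z = 32 − 3·209 − 4·(-1011) = 3449
  F = 25 − 3·209 + 3·3449 = 9745
Change in F: 9745 − 6385 = 3360

3360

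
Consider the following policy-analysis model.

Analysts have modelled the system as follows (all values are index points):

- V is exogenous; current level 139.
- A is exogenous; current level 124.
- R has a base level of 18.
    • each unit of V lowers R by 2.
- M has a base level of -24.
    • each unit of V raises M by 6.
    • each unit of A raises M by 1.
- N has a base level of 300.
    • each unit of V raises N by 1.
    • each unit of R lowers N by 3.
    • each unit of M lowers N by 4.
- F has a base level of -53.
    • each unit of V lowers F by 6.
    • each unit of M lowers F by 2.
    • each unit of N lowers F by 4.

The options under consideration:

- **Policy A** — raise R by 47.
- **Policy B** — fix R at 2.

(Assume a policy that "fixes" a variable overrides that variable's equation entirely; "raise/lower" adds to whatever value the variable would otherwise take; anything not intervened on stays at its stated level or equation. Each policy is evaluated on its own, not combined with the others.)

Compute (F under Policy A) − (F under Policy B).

Policy A (R + 47):
  V = 139
  A = 124
  R = 18 − 2·139 (+47 from intervention) = -213
  M = -24 + 6·139 + 124 = 934
  N = 300 + 139 − 3·(-213) − 4·934 = -2658
  F = -53 − 6·139 − 2·934 − 4·(-2658) = 7877
Policy B (R := 2):
  V = 139
  A = 124
  R = 2
  M = -24 + 6·139 + 124 = 934
  N = 300 + 139 − 3·2 − 4·934 = -3303
  F = -53 − 6·139 − 2·934 − 4·(-3303) = 10457
F: 7877 − 10457 = -2580

-2580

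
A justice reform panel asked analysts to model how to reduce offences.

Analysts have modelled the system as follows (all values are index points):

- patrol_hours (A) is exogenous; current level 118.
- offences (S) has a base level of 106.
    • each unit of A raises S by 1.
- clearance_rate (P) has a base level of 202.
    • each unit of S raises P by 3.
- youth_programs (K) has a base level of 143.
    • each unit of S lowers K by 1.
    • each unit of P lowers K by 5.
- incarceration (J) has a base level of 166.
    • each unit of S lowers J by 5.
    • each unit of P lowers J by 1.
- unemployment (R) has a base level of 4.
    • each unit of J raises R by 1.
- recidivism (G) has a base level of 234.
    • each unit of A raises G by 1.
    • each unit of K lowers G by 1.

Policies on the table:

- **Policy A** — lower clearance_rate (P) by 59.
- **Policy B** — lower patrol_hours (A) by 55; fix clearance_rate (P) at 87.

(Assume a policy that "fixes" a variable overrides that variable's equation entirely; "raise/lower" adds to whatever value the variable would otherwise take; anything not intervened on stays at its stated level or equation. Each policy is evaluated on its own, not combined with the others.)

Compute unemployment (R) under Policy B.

-762

Policy B (A − 55, P := 87):
  A = 118 − 55 = 63
  S = 106 + 63 = 169
  P = 87
  J = 166 − 5·169 − 87 = -766
  R = 4 + (-766) = -762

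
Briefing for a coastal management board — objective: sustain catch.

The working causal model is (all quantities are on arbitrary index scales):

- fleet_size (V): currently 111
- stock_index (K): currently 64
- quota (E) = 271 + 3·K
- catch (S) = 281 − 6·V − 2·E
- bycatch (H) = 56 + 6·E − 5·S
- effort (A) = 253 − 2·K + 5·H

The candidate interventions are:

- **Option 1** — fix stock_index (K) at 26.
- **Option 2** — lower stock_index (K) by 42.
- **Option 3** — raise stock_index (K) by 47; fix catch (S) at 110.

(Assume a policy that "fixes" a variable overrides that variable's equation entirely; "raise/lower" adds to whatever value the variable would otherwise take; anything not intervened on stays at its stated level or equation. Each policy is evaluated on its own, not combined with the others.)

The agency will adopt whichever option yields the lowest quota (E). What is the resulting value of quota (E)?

337

Option 1 (K := 26):
  K = 26
  E = 271 + 3·26 = 349
Option 2 (K − 42):
  K = 64 − 42 = 22
  E = 271 + 3·22 = 337
Option 3 (K + 47, S := 110):
  K = 64 + 47 = 111
  E = 271 + 3·111 = 604
Comparing — Option 1: E=349, Option 2: E=337, Option 3: E=604. Lowest is 337 (Option 2).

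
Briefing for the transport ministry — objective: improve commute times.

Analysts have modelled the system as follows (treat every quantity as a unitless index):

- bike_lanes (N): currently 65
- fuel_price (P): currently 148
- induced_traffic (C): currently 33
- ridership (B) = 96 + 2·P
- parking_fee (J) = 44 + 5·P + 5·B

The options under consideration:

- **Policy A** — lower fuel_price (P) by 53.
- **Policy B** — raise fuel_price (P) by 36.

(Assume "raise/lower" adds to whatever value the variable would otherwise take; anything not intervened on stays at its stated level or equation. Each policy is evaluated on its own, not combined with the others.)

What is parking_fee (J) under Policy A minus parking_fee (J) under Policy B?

-1335

Policy A (P − 53):
  P = 148 − 53 = 95
  B = 96 + 2·95 = 286
  J = 44 + 5·95 + 5·286 = 1949
Policy B (P + 36):
  P = 148 + 36 = 184
  B = 96 + 2·184 = 464
  J = 44 + 5·184 + 5·464 = 3284
J: 1949 − 3284 = -1335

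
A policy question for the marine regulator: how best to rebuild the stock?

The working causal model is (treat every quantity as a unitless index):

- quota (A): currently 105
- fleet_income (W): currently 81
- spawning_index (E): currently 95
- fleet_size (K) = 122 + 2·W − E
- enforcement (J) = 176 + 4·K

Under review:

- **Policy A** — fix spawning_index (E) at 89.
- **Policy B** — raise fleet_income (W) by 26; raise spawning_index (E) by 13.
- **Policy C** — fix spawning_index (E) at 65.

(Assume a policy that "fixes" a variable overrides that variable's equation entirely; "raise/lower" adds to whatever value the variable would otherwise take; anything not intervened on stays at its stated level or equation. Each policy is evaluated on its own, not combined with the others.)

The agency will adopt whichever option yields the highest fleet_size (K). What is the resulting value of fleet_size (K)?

Policy A (E := 89):
  W = 81
  E = 89
  K = 122 + 2·81 − 89 = 195
Policy B (W + 26, E + 13):
  W = 81 + 26 = 107
  E = 95 + 13 = 108
  K = 122 + 2·107 − 108 = 228
Policy C (E := 65):
  W = 81
  E = 65
  K = 122 + 2·81 − 65 = 219
Comparing — Policy A: K=195, Policy B: K=228, Policy C: K=219. Highest is 228 (Policy B).

228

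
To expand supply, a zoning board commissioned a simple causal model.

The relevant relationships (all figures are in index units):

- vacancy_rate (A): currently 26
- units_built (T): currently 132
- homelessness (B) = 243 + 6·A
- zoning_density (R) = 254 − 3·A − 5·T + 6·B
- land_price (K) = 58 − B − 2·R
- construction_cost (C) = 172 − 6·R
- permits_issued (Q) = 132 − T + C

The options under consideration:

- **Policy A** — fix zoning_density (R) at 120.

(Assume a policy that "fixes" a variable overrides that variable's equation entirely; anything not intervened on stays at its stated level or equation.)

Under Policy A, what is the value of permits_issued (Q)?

-548

Policy A (R := 120):
  A = 26
  T = 132
  B = 243 + 6·26 = 399
  R = 120
  C = 172 − 6·120 = -548
  Q = 132 − 132 + (-548) = -548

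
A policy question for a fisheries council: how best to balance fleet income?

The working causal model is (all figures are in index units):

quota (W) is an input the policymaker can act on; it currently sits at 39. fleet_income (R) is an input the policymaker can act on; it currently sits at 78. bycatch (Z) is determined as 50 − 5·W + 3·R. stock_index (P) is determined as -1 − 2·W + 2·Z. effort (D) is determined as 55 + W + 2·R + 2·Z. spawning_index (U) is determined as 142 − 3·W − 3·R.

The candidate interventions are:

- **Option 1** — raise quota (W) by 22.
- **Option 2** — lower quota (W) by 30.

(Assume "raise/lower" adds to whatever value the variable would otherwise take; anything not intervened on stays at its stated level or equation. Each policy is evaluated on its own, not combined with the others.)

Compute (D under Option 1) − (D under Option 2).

-468

Option 1 (W + 22):
  W = 39 + 22 = 61
  R = 78
  Z = 50 − 5·61 + 3·78 = -21
  D = 55 + 61 + 2·78 + 2·(-21) = 230
Option 2 (W − 30):
  W = 39 − 30 = 9
  R = 78
  Z = 50 − 5·9 + 3·78 = 239
  D = 55 + 9 + 2·78 + 2·239 = 698
D: 230 − 698 = -468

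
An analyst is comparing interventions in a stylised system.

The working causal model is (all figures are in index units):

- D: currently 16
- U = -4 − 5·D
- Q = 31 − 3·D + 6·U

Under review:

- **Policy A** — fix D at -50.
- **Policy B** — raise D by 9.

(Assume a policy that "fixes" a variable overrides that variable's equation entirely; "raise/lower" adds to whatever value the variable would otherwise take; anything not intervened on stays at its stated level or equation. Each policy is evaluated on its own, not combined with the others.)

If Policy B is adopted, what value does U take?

-129

Policy B (D + 9):
  D = 16 + 9 = 25
  U = -4 − 5·25 = -129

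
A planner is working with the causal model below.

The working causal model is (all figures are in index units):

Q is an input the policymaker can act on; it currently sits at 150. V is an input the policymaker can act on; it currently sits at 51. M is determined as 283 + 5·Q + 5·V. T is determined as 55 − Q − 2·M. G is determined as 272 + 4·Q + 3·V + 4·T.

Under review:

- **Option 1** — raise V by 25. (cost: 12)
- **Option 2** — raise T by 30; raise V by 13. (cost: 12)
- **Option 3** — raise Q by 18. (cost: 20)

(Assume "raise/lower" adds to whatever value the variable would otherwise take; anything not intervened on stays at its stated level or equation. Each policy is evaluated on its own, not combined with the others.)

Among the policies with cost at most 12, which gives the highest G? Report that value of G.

Option 1 (V + 25):
  Q = 150
  V = 51 + 25 = 76
  M = 283 + 5·150 + 5·76 = 1413
  T = 55 − 150 − 2·1413 = -2921
  G = 272 + 4·150 + 3·76 + 4·(-2921) = -10584
Option 2 (T + 30, V + 13):
  Q = 150
  V = 51 + 13 = 64
  M = 283 + 5·150 + 5·64 = 1353
  T = 55 − 150 − 2·1353 (+30 from intervention) = -2771
  G = 272 + 4·150 + 3·64 + 4·(-2771) = -10020
Comparing — Option 1: G=-10584, Option 2: G=-10020. Highest is -10020 (Option 2).

-10020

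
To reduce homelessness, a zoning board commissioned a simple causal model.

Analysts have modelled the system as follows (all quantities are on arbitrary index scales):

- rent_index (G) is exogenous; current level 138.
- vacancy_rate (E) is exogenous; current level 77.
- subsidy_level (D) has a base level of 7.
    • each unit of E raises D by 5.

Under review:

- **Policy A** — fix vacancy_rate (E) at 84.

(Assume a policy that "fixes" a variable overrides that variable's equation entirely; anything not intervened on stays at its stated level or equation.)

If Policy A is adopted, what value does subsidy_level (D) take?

Policy A (E := 84):
  E = 84
  D = 7 + 5·84 = 427

427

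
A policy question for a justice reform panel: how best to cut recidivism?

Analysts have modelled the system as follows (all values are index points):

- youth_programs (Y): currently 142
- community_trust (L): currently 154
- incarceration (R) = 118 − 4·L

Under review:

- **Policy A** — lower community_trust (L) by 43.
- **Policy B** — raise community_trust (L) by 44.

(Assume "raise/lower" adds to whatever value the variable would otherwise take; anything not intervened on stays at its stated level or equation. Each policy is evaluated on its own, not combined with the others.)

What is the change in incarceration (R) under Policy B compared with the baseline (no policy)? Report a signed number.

Baseline:
  L = 154
  R = 118 − 4·154 = -498
Policy B (L + 44):
  L = 154 + 44 = 198
  R = 118 − 4·198 = -674
Change in R: -674 − (-498) = -176

-176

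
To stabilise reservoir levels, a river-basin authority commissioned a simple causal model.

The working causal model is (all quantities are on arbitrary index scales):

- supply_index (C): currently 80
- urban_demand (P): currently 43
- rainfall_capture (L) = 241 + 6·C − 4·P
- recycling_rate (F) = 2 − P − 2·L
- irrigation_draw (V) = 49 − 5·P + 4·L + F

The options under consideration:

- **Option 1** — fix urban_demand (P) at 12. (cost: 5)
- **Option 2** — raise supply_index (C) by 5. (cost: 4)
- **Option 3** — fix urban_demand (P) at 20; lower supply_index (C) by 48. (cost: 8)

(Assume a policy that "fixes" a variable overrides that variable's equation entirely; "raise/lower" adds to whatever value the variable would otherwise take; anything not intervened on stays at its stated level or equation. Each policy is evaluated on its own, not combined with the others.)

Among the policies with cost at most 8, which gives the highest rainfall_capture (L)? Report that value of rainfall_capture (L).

673

Option 1 (P := 12):
  C = 80
  P = 12
  L = 241 + 6·80 − 4·12 = 673
Option 2 (C + 5):
  C = 80 + 5 = 85
  P = 43
  L = 241 + 6·85 − 4·43 = 579
Option 3 (P := 20, C − 48):
  C = 80 − 48 = 32
  P = 20
  L = 241 + 6·32 − 4·20 = 353
Comparing — Option 1: L=673, Option 2: L=579, Option 3: L=353. Highest is 673 (Option 1).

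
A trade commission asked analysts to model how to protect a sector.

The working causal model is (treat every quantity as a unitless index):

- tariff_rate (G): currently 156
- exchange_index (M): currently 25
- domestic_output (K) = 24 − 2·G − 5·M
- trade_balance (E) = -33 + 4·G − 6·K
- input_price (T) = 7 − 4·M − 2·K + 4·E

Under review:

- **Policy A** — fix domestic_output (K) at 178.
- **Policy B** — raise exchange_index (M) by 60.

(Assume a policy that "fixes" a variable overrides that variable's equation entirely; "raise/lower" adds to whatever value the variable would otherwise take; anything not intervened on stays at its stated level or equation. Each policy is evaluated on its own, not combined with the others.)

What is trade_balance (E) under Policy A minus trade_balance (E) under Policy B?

Policy A (K := 178):
  G = 156
  M = 25
  K = 178
  E = -33 + 4·156 − 6·178 = -477
Policy B (M + 60):
  G = 156
  M = 25 + 60 = 85
  K = 24 − 2·156 − 5·85 = -713
  E = -33 + 4·156 − 6·(-713) = 4869
E: -477 − 4869 = -5346

-5346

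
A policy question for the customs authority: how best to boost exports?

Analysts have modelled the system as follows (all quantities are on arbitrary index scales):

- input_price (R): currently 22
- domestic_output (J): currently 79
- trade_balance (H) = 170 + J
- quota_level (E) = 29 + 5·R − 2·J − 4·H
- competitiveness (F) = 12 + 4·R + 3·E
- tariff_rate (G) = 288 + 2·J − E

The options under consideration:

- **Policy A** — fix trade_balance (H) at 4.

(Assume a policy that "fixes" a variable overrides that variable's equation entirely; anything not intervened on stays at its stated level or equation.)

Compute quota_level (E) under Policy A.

Policy A (H := 4):
  R = 22
  J = 79
  H = 4
  E = 29 + 5·22 − 2·79 − 4·4 = -35

-35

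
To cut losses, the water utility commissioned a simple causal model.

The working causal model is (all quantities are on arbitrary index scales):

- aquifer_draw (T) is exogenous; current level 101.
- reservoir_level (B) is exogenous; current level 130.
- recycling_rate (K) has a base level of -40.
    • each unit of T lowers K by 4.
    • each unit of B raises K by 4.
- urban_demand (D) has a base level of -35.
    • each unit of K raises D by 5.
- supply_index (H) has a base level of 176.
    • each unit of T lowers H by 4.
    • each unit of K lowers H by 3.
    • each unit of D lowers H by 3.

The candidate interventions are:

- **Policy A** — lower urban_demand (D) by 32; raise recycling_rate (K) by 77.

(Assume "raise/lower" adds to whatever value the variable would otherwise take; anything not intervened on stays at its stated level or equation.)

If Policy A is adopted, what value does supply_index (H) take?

-2781

Policy A (D − 32, K + 77):
  T = 101
  B = 130
  K = -40 − 4·101 + 4·130 (+77 from intervention) = 153
  D = -35 + 5·153 (−32 from intervention) = 698
  H = 176 − 4·101 − 3·153 − 3·698 = -2781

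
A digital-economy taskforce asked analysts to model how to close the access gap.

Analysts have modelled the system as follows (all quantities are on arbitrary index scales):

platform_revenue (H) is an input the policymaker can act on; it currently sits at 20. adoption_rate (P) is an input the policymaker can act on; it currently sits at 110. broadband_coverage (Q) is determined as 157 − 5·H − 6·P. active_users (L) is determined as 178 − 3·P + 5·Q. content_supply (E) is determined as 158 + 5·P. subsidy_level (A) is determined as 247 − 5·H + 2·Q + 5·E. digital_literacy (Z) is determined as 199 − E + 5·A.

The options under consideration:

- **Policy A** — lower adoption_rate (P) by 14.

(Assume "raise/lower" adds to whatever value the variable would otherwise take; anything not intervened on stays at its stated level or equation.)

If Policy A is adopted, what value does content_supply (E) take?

Policy A (P − 14):
  P = 110 − 14 = 96
  E = 158 + 5·96 = 638

638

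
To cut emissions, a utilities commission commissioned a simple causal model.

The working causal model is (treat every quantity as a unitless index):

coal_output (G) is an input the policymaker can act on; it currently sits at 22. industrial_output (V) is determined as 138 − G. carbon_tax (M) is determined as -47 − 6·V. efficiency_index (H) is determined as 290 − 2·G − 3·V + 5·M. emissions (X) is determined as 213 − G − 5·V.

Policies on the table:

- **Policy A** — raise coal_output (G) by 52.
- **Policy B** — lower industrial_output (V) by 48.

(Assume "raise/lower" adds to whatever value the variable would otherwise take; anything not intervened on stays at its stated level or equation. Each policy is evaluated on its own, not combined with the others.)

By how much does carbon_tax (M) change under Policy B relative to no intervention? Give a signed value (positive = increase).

Baseline:
  G = 22
  V = 138 − 22 = 116
  M = -47 − 6·116 = -743
Policy B (V − 48):
  G = 22
  V = 138 − 22 (−48 from intervention) = 68
  M = -47 − 6·68 = -455
Change in M: -455 − (-743) = 288

288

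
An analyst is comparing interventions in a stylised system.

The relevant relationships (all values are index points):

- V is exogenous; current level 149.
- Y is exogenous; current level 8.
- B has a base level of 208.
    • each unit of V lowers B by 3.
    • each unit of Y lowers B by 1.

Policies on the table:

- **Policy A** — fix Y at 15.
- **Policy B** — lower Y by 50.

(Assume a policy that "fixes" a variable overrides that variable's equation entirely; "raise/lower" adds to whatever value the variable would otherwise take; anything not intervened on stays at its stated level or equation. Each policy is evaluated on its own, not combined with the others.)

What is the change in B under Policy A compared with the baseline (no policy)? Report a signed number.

-7

Baseline:
  V = 149
  Y = 8
  B = 208 − 3·149 − 8 = -247
Policy A (Y := 15):
  V = 149
  Y = 15
  B = 208 − 3·149 − 15 = -254
Change in B: -254 − (-247) = -7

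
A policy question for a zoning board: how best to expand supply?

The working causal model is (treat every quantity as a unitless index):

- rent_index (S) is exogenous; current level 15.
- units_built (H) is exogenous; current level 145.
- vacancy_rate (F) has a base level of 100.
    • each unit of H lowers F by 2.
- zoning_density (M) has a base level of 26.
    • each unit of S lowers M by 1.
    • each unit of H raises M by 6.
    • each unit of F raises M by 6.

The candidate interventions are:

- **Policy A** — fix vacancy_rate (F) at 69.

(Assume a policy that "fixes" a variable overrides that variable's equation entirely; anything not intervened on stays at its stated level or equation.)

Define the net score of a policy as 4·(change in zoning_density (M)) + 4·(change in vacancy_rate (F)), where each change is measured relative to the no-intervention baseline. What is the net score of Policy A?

Baseline:
  S = 15
  H = 145
  F = 100 − 2·145 = -190
  M = 26 − 15 + 6·145 + 6·(-190) = -259
Policy A (F := 69):
  S = 15
  H = 145
  F = 69
  M = 26 − 15 + 6·145 + 6·69 = 1295
ΔM = 1295 − (-259) = 1554; ΔF = 69 − (-190) = 259
Score = 4·1554 + 4·259 = 7252

7252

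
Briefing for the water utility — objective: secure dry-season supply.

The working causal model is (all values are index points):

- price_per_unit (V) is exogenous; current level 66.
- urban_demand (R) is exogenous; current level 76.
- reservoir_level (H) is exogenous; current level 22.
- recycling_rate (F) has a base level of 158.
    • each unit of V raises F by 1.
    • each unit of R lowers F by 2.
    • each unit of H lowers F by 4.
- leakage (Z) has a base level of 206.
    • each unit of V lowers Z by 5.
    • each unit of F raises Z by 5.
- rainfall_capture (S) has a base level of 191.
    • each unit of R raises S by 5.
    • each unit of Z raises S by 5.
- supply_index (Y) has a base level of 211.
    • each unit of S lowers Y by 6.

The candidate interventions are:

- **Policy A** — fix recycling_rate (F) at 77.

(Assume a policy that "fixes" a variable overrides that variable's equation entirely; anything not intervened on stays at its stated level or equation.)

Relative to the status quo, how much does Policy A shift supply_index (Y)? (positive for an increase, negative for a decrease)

-13950

Baseline:
  V = 66
  R = 76
  H = 22
  F = 158 + 66 − 2·76 − 4·22 = -16
  Z = 206 − 5·66 + 5·(-16) = -204
  S = 191 + 5·76 + 5·(-204) = -449
  Y = 211 − 6·(-449) = 2905
Policy A (F := 77):
  V = 66
  R = 76
  H = 22
  F = 77
  Z = 206 − 5·66 + 5·77 = 261
  S = 191 + 5·76 + 5·261 = 1876
  Y = 211 − 6·1876 = -11045
Change in Y: -11045 − 2905 = -13950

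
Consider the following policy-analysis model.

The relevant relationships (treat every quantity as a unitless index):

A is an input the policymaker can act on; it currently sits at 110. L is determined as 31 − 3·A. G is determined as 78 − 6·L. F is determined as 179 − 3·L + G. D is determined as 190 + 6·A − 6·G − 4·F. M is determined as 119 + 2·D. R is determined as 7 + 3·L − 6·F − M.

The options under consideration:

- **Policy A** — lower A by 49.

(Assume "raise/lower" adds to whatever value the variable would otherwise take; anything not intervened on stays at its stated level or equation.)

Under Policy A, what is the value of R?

Policy A (A − 49):
  A = 110 − 49 = 61
  L = 31 − 3·61 = -152
  G = 78 − 6·(-152) = 990
  F = 179 − 3·(-152) + 990 = 1625
  D = 190 + 6·61 − 6·990 − 4·1625 = -11884
  M = 119 + 2·(-11884) = -23649
  R = 7 + 3·(-152) − 6·1625 − (-23649) = 13450

13450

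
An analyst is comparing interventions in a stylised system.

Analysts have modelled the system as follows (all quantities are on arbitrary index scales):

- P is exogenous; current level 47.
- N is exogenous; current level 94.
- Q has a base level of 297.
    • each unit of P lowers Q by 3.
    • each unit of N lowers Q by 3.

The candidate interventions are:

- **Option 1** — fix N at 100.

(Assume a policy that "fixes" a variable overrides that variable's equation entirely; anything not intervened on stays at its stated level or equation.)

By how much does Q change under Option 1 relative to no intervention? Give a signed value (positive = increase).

-18

Baseline:
  P = 47
  N = 94
  Q = 297 − 3·47 − 3·94 = -126
Option 1 (N := 100):
  P = 47
  N = 100
  Q = 297 − 3·47 − 3·100 = -144
Change in Q: -144 − (-126) = -18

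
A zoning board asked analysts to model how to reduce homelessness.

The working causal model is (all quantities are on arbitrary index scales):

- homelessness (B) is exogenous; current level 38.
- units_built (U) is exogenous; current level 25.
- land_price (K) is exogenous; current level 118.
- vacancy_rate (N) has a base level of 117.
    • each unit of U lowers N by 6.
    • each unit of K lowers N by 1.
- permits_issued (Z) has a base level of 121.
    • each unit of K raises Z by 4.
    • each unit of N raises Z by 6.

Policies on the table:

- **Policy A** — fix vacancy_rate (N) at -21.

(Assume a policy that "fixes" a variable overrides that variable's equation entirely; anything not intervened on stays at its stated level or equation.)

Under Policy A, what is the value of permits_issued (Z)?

Policy A (N := -21):
  U = 25
  K = 118
  N = -21
  Z = 121 + 4·118 + 6·(-21) = 467

467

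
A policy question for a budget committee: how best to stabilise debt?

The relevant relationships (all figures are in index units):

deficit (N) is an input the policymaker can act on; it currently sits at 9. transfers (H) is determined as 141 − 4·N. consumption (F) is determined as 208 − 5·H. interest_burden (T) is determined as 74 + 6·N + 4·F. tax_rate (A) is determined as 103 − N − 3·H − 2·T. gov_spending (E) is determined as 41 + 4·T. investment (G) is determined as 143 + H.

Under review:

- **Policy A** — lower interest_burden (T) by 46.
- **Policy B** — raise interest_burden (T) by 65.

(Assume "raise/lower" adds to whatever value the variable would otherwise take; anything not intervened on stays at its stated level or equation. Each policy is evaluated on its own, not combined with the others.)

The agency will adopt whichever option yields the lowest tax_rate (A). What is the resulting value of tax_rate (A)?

Policy A (T − 46):
  N = 9
  H = 141 − 4·9 = 105
  F = 208 − 5·105 = -317
  T = 74 + 6·9 + 4·(-317) (−46 from intervention) = -1186
  A = 103 − 9 − 3·105 − 2·(-1186) = 2151
Policy B (T + 65):
  N = 9
  H = 141 − 4·9 = 105
  F = 208 − 5·105 = -317
  T = 74 + 6·9 + 4·(-317) (+65 from intervention) = -1075
  A = 103 − 9 − 3·105 − 2·(-1075) = 1929
Comparing — Policy A: A=2151, Policy B: A=1929. Lowest is 1929 (Policy B).

1929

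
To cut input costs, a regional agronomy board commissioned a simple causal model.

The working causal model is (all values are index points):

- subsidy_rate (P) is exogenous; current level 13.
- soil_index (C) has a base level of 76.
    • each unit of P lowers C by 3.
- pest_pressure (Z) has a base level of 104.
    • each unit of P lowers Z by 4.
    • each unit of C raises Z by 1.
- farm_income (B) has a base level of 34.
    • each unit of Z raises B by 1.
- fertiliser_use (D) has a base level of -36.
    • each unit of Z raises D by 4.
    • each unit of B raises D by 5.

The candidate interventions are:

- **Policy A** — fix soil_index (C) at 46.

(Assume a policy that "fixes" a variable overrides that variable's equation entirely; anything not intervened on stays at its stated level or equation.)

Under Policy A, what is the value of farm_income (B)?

Policy A (C := 46):
  P = 13
  C = 46
  Z = 104 − 4·13 + 46 = 98
  B = 34 + 98 = 132

132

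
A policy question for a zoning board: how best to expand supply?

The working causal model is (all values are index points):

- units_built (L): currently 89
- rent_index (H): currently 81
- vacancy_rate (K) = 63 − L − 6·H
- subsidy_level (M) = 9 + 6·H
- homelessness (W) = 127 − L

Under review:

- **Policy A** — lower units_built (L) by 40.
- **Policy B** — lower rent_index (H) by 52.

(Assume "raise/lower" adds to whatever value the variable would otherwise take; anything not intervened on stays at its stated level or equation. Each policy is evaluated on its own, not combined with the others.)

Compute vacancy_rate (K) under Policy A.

-472

Policy A (L − 40):
  L = 89 − 40 = 49
  H = 81
  K = 63 − 49 − 6·81 = -472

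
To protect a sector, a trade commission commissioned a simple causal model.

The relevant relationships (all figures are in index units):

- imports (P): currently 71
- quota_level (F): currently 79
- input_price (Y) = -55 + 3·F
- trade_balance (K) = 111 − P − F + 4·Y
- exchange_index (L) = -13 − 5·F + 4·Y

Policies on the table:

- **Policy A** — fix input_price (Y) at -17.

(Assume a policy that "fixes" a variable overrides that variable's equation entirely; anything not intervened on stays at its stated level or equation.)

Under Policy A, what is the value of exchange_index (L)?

Policy A (Y := -17):
  F = 79
  Y = -17
  L = -13 − 5·79 + 4·(-17) = -476

-476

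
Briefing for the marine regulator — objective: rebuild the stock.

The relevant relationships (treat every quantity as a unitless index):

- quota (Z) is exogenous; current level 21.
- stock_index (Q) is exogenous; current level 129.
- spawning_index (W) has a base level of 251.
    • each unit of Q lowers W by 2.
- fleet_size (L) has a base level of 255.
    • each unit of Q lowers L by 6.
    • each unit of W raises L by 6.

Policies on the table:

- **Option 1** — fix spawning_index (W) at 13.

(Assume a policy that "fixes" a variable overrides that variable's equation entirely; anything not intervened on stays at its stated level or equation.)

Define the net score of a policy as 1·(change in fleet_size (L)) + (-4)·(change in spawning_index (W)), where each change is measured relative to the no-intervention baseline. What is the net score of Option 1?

Baseline:
  Q = 129
  W = 251 − 2·129 = -7
  L = 255 − 6·129 + 6·(-7) = -561
Option 1 (W := 13):
  Q = 129
  W = 13
  L = 255 − 6·129 + 6·13 = -441
ΔL = -441 − (-561) = 120; ΔW = 13 − (-7) = 20
Score = 1·120 + (-4)·20 = 40

40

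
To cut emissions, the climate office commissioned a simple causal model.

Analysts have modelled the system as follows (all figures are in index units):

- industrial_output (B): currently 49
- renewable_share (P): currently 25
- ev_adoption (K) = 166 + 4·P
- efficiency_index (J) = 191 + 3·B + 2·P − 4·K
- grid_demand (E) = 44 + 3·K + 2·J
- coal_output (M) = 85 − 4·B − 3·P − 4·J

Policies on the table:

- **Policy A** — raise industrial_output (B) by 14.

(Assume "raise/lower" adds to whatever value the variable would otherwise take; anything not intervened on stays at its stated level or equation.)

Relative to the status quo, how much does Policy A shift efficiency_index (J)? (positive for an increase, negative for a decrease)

Baseline:
  B = 49
  P = 25
  K = 166 + 4·25 = 266
  J = 191 + 3·49 + 2·25 − 4·266 = -676
Policy A (B + 14):
  B = 49 + 14 = 63
  P = 25
  K = 166 + 4·25 = 266
  J = 191 + 3·63 + 2·25 − 4·266 = -634
Change in J: -634 − (-676) = 42

42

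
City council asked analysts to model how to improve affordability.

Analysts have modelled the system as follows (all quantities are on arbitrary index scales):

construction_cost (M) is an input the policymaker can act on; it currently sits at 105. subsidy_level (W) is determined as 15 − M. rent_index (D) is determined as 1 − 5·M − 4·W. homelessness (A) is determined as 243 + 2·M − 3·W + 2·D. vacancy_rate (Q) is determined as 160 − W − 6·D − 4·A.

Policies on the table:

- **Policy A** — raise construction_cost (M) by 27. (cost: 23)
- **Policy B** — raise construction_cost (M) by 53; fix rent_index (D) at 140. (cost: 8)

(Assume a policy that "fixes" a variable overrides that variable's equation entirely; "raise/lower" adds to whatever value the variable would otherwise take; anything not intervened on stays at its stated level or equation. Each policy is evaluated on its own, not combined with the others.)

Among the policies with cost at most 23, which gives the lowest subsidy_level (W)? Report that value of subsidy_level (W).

Policy A (M + 27):
  M = 105 + 27 = 132
  W = 15 − 132 = -117
Policy B (M + 53, D := 140):
  M = 105 + 53 = 158
  W = 15 − 158 = -143
Comparing — Policy A: W=-117, Policy B: W=-143. Lowest is -143 (Policy B).

-143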